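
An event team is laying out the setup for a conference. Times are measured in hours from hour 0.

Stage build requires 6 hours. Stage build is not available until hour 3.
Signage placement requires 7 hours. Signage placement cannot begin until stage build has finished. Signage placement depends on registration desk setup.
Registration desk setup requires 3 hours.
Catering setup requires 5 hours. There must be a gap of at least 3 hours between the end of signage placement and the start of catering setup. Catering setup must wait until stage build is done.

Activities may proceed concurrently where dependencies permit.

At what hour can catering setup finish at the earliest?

24

Registration desk setup has no prerequisites, so it starts at hour 0 and finishes at hour 3.
Stage build waits on its own release at hour 3, so it starts at hour 3 and finishes at 3 + 6 = hour 9.
Signage placement needs all of stage build (finishes hour 9); registration desk setup (finishes hour 3). That puts its earliest start at hour 9; it finishes at 9 + 7 = hour 16.
Catering setup has to wait for signage placement (finishes hour 16, plus 3-hour gap → hour 19); stage build (finishes hour 9). The latest of these is hour 19, so catering setup runs hour 19 to 19 + 5 = hour 24.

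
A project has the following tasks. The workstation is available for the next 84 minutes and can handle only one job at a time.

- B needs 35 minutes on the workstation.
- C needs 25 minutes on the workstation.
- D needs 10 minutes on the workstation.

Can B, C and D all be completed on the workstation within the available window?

Running back to back, the jobs need 35 + 25 + 10 = 70 minutes on the workstation.
Since 70 ≤ 84, they fit within the window.

Yes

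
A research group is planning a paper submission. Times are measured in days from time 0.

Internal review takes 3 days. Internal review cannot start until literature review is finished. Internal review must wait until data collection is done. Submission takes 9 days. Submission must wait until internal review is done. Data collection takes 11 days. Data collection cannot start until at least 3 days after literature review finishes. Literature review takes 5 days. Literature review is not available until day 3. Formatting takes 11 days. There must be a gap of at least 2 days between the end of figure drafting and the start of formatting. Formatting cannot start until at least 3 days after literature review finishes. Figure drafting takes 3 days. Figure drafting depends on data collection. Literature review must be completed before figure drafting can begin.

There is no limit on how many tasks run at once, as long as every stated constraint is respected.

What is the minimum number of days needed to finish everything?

Literature review cannot begin until its own release at day 3. It runs from day 3 to 3 + 5 = day 8.
Data collection waits on literature review (finishes day 8, plus 3-day gap → day 11), so it starts at day 11 and finishes at 11 + 11 = day 22.
For internal review: literature review (finishes day 8); data collection (finishes day 22). Taking the maximum gives a start of day 22, and it finishes at 22 + 3 = day 25.
After internal review (finishes day 25), submission can start at day 25 and finishes at day 34.
Figure drafting cannot start until data collection (finishes day 22); literature review (finishes day 8). The controlling bound is day 22, so figure drafting finishes at 22 + 3 = day 25.
Formatting cannot start until figure drafting (finishes day 25, plus 2-day gap → day 27); literature review (finishes day 8, plus 3-day gap → day 11). The controlling bound is day 27, so formatting finishes at 27 + 11 = day 38.
All tasks are finished once the last one completes. Finish times: Literature review at 8, Data collection at 22, Figure drafting at 25, Internal review at 25, Formatting at 38, Submission at 34. The latest is day 38.

38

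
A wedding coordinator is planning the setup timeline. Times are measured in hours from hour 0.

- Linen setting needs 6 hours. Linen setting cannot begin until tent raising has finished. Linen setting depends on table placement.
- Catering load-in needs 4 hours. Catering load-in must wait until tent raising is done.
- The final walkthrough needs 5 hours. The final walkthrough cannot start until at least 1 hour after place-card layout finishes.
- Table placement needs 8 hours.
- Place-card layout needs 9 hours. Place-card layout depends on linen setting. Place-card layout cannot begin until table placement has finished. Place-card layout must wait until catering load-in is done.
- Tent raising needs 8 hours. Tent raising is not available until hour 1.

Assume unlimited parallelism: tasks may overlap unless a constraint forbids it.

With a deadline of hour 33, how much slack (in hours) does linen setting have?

3

Nothing blocks table placement, so it runs from hour 0 to hour 8.
After its own release at hour 1, tent raising can start at hour 1 and finishes at hour 9.
Linen setting cannot start until tent raising (finishes hour 9); table placement (finishes hour 8). The controlling bound is hour 9, so linen setting finishes at 9 + 6 = hour 15.

Working backward from the deadline:
The final walkthrough has no dependents, so it just needs to finish by hour 33. Starting by 33 − 5 = hour 28 achieves that.
Place-card layout has to be done before the final walkthrough (must start by hour 28, minus 1-hour gap → hour 27). That means finishing by hour 27, i.e. starting by 27 − 9 = hour 18.
Linen setting feeds into place-card layout (must start by hour 18); so linen setting must finish by hour 18 and therefore start by hour 12.
So linen setting can start as early as hour 9 and as late as hour 12, giving 12 − 9 = 3 hours of slack.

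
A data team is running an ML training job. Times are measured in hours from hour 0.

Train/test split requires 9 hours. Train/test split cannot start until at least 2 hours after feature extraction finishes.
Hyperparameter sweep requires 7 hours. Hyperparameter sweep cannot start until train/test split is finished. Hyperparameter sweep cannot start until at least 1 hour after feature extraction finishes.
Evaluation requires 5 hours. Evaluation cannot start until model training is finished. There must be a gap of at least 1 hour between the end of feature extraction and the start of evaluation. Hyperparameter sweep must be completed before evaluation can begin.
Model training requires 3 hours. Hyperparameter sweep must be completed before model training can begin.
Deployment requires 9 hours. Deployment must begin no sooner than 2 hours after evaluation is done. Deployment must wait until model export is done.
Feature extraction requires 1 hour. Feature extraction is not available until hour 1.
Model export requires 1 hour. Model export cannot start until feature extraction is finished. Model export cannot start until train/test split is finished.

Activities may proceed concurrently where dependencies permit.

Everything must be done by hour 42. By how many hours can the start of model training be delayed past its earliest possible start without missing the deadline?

Feature extraction cannot begin until its own release at hour 1. It runs from hour 1 to 1 + 1 = hour 2.
Train/test split waits on feature extraction (finishes hour 2, plus 2-hour gap → hour 4), so it starts at hour 4 and finishes at 4 + 9 = hour 13.
For hyperparameter sweep: train/test split (finishes hour 13); feature extraction (finishes hour 2, plus 1-hour gap → hour 3). Taking the maximum gives a start of hour 13, and it finishes at 13 + 7 = hour 20.
After hyperparameter sweep (finishes hour 20), model training can start at hour 20 and finishes at hour 23.

Working backward from the deadline:
Nothing follows deployment; the deadline of hour 42 is its only limit. It must start by 42 − 9 = hour 33.
Since deployment (must start by hour 33, minus 2-hour gap → hour 31) depends on it, evaluation must finish by hour 31. Backing off its 5-hour duration gives a latest start of hour 26.
Since evaluation (must start by hour 26) depends on it, model training must finish by hour 26. Backing off its 3-hour duration gives a latest start of hour 23.
So model training can start as early as hour 20 and as late as hour 23, giving 23 − 20 = 3 hours of slack.

3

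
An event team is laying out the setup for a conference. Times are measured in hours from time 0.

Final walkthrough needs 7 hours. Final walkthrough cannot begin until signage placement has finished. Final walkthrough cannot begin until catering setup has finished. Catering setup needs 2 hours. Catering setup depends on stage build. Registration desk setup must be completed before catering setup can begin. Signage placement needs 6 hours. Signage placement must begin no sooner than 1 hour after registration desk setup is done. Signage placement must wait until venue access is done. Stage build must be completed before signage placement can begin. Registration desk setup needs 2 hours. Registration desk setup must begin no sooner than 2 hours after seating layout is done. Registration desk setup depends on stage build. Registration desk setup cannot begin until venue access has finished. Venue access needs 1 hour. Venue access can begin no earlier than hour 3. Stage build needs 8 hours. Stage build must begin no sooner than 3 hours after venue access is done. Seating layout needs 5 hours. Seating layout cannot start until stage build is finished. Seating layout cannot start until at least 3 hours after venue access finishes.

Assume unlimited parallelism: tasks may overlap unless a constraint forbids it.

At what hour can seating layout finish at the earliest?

After its own release at hour 3, venue access can start at hour 3 and finishes at hour 4.
Stage build waits on venue access (finishes hour 4, plus 3-hour gap → hour 7), so it starts at hour 7 and finishes at 7 + 8 = hour 15.
Seating layout has to wait for stage build (finishes hour 15); venue access (finishes hour 4, plus 3-hour gap → hour 7). The latest of these is hour 15, so seating layout runs hour 15 to 15 + 5 = hour 20.

20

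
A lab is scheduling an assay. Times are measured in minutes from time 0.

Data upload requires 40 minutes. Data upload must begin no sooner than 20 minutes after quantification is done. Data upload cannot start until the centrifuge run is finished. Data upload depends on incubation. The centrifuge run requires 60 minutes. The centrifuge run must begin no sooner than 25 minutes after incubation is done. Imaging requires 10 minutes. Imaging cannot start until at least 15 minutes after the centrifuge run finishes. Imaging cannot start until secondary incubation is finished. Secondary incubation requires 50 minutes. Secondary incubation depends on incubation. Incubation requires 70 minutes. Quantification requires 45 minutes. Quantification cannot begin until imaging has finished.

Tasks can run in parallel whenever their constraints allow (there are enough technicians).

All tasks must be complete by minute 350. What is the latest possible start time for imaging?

235

Nothing follows data upload; the deadline of minute 350 is its only limit. It must start by 350 − 40 = minute 310.
Since data upload (must start by minute 310, minus 20-minute gap → minute 290) depends on it, quantification must finish by minute 290. Backing off its 45-minute duration gives a latest start of minute 245.
Imaging has to be done before quantification (must start by minute 245). That means finishing by minute 245, i.e. starting by 245 − 10 = minute 235.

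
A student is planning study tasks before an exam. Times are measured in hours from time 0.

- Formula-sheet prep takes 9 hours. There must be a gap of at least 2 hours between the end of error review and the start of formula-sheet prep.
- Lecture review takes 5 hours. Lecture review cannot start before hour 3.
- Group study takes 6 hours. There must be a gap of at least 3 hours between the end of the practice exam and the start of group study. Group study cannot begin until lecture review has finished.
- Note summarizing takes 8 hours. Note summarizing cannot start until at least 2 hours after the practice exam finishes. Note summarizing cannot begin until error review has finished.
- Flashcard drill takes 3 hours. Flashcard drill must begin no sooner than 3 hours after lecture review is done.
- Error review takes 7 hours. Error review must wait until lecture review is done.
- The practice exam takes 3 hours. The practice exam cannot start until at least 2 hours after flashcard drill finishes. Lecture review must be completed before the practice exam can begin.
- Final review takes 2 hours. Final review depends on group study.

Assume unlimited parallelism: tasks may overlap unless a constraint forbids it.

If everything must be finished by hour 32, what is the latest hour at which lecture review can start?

5

Final review must finish by hour 32; it takes 2 hours, so it must start by 32 − 2 = hour 30.
Group study has to be done before final review (must start by hour 30). That means finishing by hour 30, i.e. starting by 30 − 6 = hour 24.
Note summarizing has no dependents, so it just needs to finish by hour 32. Starting by 32 − 8 = hour 24 achieves that.
The practice exam must finish in time for group study (must start by hour 24, minus 3-hour gap → hour 21); note summarizing (must start by hour 24, minus 2-hour gap → hour 22). The tightest is hour 21, so the practice exam must start by 21 − 3 = hour 18.
Flashcard drill must finish before the practice exam (must start by hour 18, minus 2-hour gap → hour 16). With a 3-hour duration, flashcard drill must start by 16 − 3 = hour 13.
Formula-sheet prep must finish by hour 32; it takes 9 hours, so it must start by 32 − 9 = hour 23.
Error review has several dependents: note summarizing (must start by hour 24); formula-sheet prep (must start by hour 23, minus 2-hour gap → hour 21). The earliest of those limits is hour 21, so error review must start by 21 − 7 = hour 14.
Lecture review feeds flashcard drill (must start by hour 13, minus 3-hour gap → hour 10); the practice exam (must start by hour 18); error review (must start by hour 14); group study (must start by hour 24). Taking the minimum, lecture review must finish by hour 10 and start by 10 − 5 = hour 5.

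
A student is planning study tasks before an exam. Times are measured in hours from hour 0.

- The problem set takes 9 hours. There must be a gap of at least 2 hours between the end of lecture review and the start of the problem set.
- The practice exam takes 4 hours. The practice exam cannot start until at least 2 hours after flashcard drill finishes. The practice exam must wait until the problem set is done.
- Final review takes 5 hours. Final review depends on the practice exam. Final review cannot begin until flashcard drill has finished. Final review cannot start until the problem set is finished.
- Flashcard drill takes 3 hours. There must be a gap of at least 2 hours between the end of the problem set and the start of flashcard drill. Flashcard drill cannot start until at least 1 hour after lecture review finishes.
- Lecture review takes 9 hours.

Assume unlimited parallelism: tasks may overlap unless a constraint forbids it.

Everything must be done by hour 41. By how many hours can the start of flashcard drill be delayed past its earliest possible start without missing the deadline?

Nothing blocks lecture review, so it runs from hour 0 to hour 9.
The problem set cannot begin until lecture review (finishes hour 9, plus 2-hour gap → hour 11). It runs from hour 11 to 11 + 9 = hour 20.
Flashcard drill has to wait for the problem set (finishes hour 20, plus 2-hour gap → hour 22); lecture review (finishes hour 9, plus 1-hour gap → hour 10). The latest of these is hour 22, so flashcard drill runs hour 22 to 22 + 3 = hour 25.

Working backward from the deadline:
Final review has no dependents, so it just needs to finish by hour 41. Starting by 41 − 5 = hour 36 achieves that.
The practice exam must finish before final review (must start by hour 36). With a 4-hour duration, the practice exam must start by 36 − 4 = hour 32.
Flashcard drill has several dependents: the practice exam (must start by hour 32, minus 2-hour gap → hour 30); final review (must start by hour 36). The earliest of those limits is hour 30, so flashcard drill must start by 30 − 3 = hour 27.
So flashcard drill can start as early as hour 22 and as late as hour 27, giving 27 − 22 = 5 hours of slack.

5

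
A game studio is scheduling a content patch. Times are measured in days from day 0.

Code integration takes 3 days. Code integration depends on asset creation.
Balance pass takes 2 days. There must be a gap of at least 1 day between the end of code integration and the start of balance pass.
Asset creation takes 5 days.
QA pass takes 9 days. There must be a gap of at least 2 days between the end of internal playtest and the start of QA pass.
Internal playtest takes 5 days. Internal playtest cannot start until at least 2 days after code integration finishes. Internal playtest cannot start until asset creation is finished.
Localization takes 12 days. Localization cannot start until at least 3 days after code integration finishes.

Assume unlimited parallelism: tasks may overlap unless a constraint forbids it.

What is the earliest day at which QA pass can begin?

Nothing blocks asset creation, so it runs from day 0 to day 5.
Code integration cannot begin until asset creation (finishes day 5). It runs from day 5 to 5 + 3 = day 8.
Internal playtest cannot start until code integration (finishes day 8, plus 2-day gap → day 10); asset creation (finishes day 5). The controlling bound is day 10, so internal playtest finishes at 10 + 5 = day 15.
QA pass waits on internal playtest (finishes day 15, plus 2-day gap → day 17), so the earliest it can start is day 17.

17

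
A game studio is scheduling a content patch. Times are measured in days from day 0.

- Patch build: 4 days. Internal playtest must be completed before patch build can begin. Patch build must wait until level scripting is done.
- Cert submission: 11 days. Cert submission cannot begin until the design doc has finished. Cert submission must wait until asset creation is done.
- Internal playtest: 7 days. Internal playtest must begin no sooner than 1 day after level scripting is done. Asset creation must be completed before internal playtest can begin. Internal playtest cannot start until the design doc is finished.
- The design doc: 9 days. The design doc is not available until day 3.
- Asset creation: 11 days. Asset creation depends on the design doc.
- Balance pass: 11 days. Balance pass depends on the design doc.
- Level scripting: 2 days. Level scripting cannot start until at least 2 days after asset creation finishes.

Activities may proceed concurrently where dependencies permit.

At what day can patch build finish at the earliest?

The design doc cannot begin until its own release at day 3. It runs from day 3 to 3 + 9 = day 12.
Asset creation waits on the design doc (finishes day 12), so it starts at day 12 and finishes at 12 + 11 = day 23.
Level scripting cannot begin until asset creation (finishes day 23, plus 2-day gap → day 25). It runs from day 25 to 25 + 2 = day 27.
Internal playtest cannot start until level scripting (finishes day 27, plus 1-day gap → day 28); asset creation (finishes day 23); the design doc (finishes day 12). The controlling bound is day 28, so internal playtest finishes at 28 + 7 = day 35.
Patch build has to wait for internal playtest (finishes day 35); level scripting (finishes day 27). The latest of these is day 35, so patch build runs day 35 to 35 + 4 = day 39.

39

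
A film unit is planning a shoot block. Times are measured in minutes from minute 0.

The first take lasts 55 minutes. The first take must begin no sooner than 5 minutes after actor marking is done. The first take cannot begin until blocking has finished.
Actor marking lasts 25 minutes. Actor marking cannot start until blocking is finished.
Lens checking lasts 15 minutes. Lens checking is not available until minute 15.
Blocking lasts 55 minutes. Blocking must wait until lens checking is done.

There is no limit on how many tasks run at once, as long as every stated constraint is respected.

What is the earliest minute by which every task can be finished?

Lens checking waits on its own release at minute 15, so it starts at minute 15 and finishes at 15 + 15 = minute 30.
Blocking waits on lens checking (finishes minute 30), so it starts at minute 30 and finishes at 30 + 55 = minute 85.
After blocking (finishes minute 85), actor marking can start at minute 85 and finishes at minute 110.
The first take has to wait for actor marking (finishes minute 110, plus 5-minute gap → minute 115); blocking (finishes minute 85). The latest of these is minute 115, so the first take runs minute 115 to 115 + 55 = minute 170.
All tasks are finished once the last one completes. Finish times: Lens checking at 30, Blocking at 85, Actor marking at 110, The first take at 170. The latest is minute 170.

170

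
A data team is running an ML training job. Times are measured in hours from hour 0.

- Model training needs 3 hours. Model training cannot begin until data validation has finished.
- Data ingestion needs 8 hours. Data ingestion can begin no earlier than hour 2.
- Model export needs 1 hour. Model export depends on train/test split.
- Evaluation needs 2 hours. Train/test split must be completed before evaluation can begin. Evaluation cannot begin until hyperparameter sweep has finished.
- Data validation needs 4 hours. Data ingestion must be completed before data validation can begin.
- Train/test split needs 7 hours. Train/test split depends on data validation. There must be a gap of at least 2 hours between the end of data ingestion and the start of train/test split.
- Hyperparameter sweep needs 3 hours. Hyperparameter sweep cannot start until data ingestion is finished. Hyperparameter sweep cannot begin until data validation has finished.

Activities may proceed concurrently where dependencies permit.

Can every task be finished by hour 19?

After its own release at hour 2, data ingestion can start at hour 2 and finishes at hour 10.
Data validation waits on data ingestion (finishes hour 10), so it starts at hour 10 and finishes at 10 + 4 = hour 14.
After data validation (finishes hour 14), model training can start at hour 14 and finishes at hour 17.
Hyperparameter sweep cannot start until data ingestion (finishes hour 10); data validation (finishes hour 14). The controlling bound is hour 14, so hyperparameter sweep finishes at 14 + 3 = hour 17.
Train/test split has to wait for data validation (finishes hour 14); data ingestion (finishes hour 10, plus 2-hour gap → hour 12). The latest of these is hour 14, so train/test split runs hour 14 to 14 + 7 = hour 21.
Model export waits on train/test split (finishes hour 21), so it starts at hour 21 and finishes at 21 + 1 = hour 22.
For evaluation: train/test split (finishes hour 21); hyperparameter sweep (finishes hour 17). Taking the maximum gives a start of hour 21, and it finishes at 21 + 2 = hour 23.
The earliest everything can be done is hour 23, which is after the deadline of 19, so it is not possible.

No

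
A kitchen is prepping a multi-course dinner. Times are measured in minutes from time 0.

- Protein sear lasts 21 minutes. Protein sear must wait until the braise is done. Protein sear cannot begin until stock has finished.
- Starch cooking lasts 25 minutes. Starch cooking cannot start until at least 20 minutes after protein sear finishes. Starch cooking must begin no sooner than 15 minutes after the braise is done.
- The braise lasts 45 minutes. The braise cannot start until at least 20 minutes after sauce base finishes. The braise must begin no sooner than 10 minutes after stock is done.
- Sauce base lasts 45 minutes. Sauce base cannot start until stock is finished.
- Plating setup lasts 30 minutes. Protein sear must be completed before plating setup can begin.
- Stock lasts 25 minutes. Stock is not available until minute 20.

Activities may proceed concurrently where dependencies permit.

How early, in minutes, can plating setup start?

After its own release at minute 20, stock can start at minute 20 and finishes at minute 45.
After stock (finishes minute 45), sauce base can start at minute 45 and finishes at minute 90.
For the braise: sauce base (finishes minute 90, plus 20-minute gap → minute 110); stock (finishes minute 45, plus 10-minute gap → minute 55). Taking the maximum gives a start of minute 110, and it finishes at 110 + 45 = minute 155.
Protein sear needs all of the braise (finishes minute 155); stock (finishes minute 45). That puts its earliest start at minute 155; it finishes at 155 + 21 = minute 176.
Plating setup waits on protein sear (finishes minute 176), so the earliest it can start is minute 176.

176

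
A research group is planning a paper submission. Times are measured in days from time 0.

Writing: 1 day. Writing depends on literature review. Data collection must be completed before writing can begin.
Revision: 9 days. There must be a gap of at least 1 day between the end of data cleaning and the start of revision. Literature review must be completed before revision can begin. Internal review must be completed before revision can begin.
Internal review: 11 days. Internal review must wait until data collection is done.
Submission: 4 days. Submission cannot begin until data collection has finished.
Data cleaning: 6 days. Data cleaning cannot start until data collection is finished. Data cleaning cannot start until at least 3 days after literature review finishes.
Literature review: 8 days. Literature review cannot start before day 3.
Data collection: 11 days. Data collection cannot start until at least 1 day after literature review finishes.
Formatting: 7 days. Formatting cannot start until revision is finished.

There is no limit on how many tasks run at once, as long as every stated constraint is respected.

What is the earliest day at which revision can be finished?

After its own release at day 3, literature review can start at day 3 and finishes at day 11.
Data collection waits on literature review (finishes day 11, plus 1-day gap → day 12), so it starts at day 12 and finishes at 12 + 11 = day 23.
After data collection (finishes day 23), internal review can start at day 23 and finishes at day 34.
Data cleaning cannot start until data collection (finishes day 23); literature review (finishes day 11, plus 3-day gap → day 14). The controlling bound is day 23, so data cleaning finishes at 23 + 6 = day 29.
Revision has to wait for data cleaning (finishes day 29, plus 1-day gap → day 30); literature review (finishes day 11); internal review (finishes day 34). The latest of these is day 34, so revision runs day 34 to 34 + 9 = day 43.

43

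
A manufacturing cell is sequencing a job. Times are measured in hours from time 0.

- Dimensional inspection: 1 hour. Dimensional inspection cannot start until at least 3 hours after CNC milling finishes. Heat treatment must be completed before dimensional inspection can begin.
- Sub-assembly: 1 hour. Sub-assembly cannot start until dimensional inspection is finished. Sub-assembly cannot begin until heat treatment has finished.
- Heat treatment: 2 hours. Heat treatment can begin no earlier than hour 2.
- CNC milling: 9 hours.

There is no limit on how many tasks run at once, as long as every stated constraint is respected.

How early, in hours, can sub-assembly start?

Heat treatment cannot begin until its own release at hour 2. It runs from hour 2 to 2 + 2 = hour 4.
CNC milling has no prerequisites, so it starts at hour 0 and finishes at hour 9.
Dimensional inspection cannot start until CNC milling (finishes hour 9, plus 3-hour gap → hour 12); heat treatment (finishes hour 4). The controlling bound is hour 12, so dimensional inspection finishes at 12 + 1 = hour 13.
Sub-assembly waits on dimensional inspection (finishes hour 13); heat treatment (finishes hour 4). The latest of these is hour 13, which is the earliest sub-assembly can start.

13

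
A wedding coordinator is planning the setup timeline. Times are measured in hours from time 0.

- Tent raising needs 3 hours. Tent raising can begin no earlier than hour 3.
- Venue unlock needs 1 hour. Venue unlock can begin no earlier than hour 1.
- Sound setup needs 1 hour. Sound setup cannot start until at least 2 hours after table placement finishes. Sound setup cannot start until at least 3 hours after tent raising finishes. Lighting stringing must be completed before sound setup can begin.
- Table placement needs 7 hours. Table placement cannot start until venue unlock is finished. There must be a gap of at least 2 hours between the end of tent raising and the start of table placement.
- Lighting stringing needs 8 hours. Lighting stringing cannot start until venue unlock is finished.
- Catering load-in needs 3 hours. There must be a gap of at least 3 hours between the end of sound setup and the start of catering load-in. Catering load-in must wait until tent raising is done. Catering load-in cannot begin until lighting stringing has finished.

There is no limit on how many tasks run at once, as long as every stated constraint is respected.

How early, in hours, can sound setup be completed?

Tent raising waits on its own release at hour 3, so it starts at hour 3 and finishes at 3 + 3 = hour 6.
Venue unlock cannot begin until its own release at hour 1. It runs from hour 1 to 1 + 1 = hour 2.
Lighting stringing waits on venue unlock (finishes hour 2), so it starts at hour 2 and finishes at 2 + 8 = hour 10.
For table placement: venue unlock (finishes hour 2); tent raising (finishes hour 6, plus 2-hour gap → hour 8). Taking the maximum gives a start of hour 8, and it finishes at 8 + 7 = hour 15.
Sound setup needs all of table placement (finishes hour 15, plus 2-hour gap → hour 17); tent raising (finishes hour 6, plus 3-hour gap → hour 9); lighting stringing (finishes hour 10). That puts its earliest start at hour 17; it finishes at 17 + 1 = hour 18.

18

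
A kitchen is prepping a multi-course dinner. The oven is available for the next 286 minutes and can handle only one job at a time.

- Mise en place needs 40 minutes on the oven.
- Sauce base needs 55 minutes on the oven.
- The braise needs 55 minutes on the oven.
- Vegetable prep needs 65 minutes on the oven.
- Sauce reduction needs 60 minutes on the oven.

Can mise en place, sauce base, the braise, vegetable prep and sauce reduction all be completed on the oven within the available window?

Yes

Running back to back, the jobs need 40 + 55 + 55 + 65 + 60 = 275 minutes on the oven.
Since 275 ≤ 286, they fit within the window.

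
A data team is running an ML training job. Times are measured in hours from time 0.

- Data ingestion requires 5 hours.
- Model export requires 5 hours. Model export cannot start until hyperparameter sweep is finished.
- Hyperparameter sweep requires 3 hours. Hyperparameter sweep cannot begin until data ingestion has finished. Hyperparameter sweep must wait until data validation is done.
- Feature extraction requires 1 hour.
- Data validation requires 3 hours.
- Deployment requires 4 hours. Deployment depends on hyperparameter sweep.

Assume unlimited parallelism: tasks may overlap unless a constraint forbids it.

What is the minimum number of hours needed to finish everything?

13

Nothing blocks feature extraction, so it runs from hour 0 to hour 1.
Data validation has no prerequisites, so it starts at hour 0 and finishes at hour 3.
Data ingestion has no prerequisites, so it starts at hour 0 and finishes at hour 5.
Hyperparameter sweep needs all of data ingestion (finishes hour 5); data validation (finishes hour 3). That puts its earliest start at hour 5; it finishes at 5 + 3 = hour 8.
After hyperparameter sweep (finishes hour 8), deployment can start at hour 8 and finishes at hour 12.
Model export cannot begin until hyperparameter sweep (finishes hour 8). It runs from hour 8 to 8 + 5 = hour 13.
All tasks are finished once the last one completes. Finish times: Data ingestion at 5, Data validation at 3, Feature extraction at 1, Hyperparameter sweep at 8, Model export at 13, Deployment at 12. The latest is hour 13.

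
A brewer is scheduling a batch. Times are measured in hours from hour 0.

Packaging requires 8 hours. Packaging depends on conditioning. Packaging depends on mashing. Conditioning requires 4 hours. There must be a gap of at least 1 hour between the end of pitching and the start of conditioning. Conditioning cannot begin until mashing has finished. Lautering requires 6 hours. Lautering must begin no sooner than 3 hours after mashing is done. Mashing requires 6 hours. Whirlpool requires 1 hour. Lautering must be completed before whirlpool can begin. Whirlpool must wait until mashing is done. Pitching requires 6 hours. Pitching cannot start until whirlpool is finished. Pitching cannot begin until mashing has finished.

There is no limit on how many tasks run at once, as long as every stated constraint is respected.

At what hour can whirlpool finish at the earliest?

Mashing has no prerequisites, so it starts at hour 0 and finishes at hour 6.
Lautering waits on mashing (finishes hour 6, plus 3-hour gap → hour 9), so it starts at hour 9 and finishes at 9 + 6 = hour 15.
Whirlpool cannot start until lautering (finishes hour 15); mashing (finishes hour 6). The controlling bound is hour 15, so whirlpool finishes at 15 + 1 = hour 16.

16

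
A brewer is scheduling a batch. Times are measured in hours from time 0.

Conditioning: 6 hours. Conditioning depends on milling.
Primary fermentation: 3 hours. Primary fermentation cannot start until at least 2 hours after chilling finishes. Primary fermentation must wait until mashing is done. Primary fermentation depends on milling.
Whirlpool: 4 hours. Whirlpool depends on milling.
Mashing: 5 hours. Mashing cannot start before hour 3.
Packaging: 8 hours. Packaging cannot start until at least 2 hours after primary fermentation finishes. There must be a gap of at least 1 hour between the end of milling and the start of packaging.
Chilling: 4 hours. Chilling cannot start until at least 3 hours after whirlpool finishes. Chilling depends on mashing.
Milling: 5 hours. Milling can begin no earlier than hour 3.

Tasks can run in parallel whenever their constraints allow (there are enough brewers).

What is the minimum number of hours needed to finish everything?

34

Mashing cannot begin until its own release at hour 3. It runs from hour 3 to 3 + 5 = hour 8.
Milling cannot begin until its own release at hour 3. It runs from hour 3 to 3 + 5 = hour 8.
After milling (finishes hour 8), conditioning can start at hour 8 and finishes at hour 14.
After milling (finishes hour 8), whirlpool can start at hour 8 and finishes at hour 12.
Chilling has to wait for whirlpool (finishes hour 12, plus 3-hour gap → hour 15); mashing (finishes hour 8). The latest of these is hour 15, so chilling runs hour 15 to 15 + 4 = hour 19.
Primary fermentation cannot start until chilling (finishes hour 19, plus 2-hour gap → hour 21); mashing (finishes hour 8); milling (finishes hour 8). The controlling bound is hour 21, so primary fermentation finishes at 21 + 3 = hour 24.
For packaging: primary fermentation (finishes hour 24, plus 2-hour gap → hour 26); milling (finishes hour 8, plus 1-hour gap → hour 9). Taking the maximum gives a start of hour 26, and it finishes at 26 + 8 = hour 34.
All tasks are finished once the last one completes. Finish times: Milling at 8, Mashing at 8, Whirlpool at 12, Chilling at 19, Primary fermentation at 24, Conditioning at 14, Packaging at 34. The latest is hour 34.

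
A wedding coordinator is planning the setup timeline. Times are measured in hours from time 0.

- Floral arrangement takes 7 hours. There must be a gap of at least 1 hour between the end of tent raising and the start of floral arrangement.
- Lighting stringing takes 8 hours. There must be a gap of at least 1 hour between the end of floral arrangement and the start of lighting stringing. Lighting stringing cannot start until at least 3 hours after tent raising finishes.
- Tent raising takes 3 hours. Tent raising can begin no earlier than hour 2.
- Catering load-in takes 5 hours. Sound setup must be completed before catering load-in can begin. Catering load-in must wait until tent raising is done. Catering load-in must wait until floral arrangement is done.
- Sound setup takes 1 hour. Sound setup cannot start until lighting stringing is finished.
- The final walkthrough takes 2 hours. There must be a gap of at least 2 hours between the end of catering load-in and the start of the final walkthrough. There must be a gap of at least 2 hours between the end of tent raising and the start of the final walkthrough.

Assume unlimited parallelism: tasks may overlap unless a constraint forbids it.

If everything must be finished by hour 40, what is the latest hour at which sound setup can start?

30

Nothing follows the final walkthrough; the deadline of hour 40 is its only limit. It must start by 40 − 2 = hour 38.
Catering load-in feeds into the final walkthrough (must start by hour 38, minus 2-hour gap → hour 36); so catering load-in must finish by hour 36 and therefore start by hour 31.
Sound setup feeds into catering load-in (must start by hour 31); so sound setup must finish by hour 31 and therefore start by hour 30.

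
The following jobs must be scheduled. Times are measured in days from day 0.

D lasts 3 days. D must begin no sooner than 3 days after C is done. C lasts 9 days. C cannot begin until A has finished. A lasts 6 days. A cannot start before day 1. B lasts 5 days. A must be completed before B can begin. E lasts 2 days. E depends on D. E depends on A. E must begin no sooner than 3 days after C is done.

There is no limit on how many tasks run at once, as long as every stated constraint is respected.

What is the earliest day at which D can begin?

19

After its own release at day 1, A can start at day 1 and finishes at day 7.
C waits on A (finishes day 7), so it starts at day 7 and finishes at 7 + 9 = day 16.
D waits on C (finishes day 16, plus 3-day gap → day 19), so the earliest it can start is day 19.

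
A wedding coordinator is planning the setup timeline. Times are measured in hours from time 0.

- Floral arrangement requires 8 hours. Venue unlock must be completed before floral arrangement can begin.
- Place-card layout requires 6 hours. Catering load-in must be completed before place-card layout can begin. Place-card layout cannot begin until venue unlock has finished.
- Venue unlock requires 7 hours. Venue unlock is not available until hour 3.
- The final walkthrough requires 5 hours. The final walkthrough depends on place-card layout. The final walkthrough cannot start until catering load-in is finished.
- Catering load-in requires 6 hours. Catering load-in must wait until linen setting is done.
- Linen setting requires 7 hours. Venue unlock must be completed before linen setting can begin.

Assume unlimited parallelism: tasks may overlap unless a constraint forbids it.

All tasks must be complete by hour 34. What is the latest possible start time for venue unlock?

3

The final walkthrough has no dependents, so it just needs to finish by hour 34. Starting by 34 − 5 = hour 29 achieves that.
Place-card layout must finish before the final walkthrough (must start by hour 29). With a 6-hour duration, place-card layout must start by 29 − 6 = hour 23.
Catering load-in must finish in time for place-card layout (must start by hour 23); the final walkthrough (must start by hour 29). The tightest is hour 23, so catering load-in must start by 23 − 6 = hour 17.
Linen setting feeds into catering load-in (must start by hour 17); so linen setting must finish by hour 17 and therefore start by hour 10.
Floral arrangement has no dependents, so it just needs to finish by hour 34. Starting by 34 − 8 = hour 26 achieves that.
Venue unlock must finish in time for linen setting (must start by hour 10); floral arrangement (must start by hour 26); place-card layout (must start by hour 23). The tightest is hour 10, so venue unlock must start by 10 − 7 = hour 3.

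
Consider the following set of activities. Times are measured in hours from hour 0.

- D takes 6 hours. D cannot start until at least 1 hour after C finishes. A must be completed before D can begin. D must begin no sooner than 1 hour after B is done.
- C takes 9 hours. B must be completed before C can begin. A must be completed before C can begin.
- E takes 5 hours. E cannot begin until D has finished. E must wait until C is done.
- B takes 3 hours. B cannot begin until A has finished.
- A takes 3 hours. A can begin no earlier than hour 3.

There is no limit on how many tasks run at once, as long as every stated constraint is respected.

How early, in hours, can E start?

25

A waits on its own release at hour 3, so it starts at hour 3 and finishes at 3 + 3 = hour 6.
B cannot begin until A (finishes hour 6). It runs from hour 6 to 6 + 3 = hour 9.
For C: B (finishes hour 9); A (finishes hour 6). Taking the maximum gives a start of hour 9, and it finishes at 9 + 9 = hour 18.
D needs all of C (finishes hour 18, plus 1-hour gap → hour 19); A (finishes hour 6); B (finishes hour 9, plus 1-hour gap → hour 10). That puts its earliest start at hour 19; it finishes at 19 + 6 = hour 25.
E waits on D (finishes hour 25); C (finishes hour 18). The latest of these is hour 25, which is the earliest E can start.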